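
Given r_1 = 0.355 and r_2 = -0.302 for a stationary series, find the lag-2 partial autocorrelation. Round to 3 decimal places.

φ_{22} = (r_2 − r_1²) / (1 − r_1²)
r_1² = (0.355)² = 0.126025
Numerator = -0.302 − 0.1260 = -0.4280; denominator = 1 − 0.1260 = 0.8740
φ_{22} = -0.4280 / 0.8740 = -0.490

-0.490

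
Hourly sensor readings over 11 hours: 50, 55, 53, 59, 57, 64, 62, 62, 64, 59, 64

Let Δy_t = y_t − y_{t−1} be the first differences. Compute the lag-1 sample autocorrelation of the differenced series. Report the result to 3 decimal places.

-0.669

First differences Δy: 5, -2, 6, -2, 7, -2, 0, 2, -5, 5
Mean of differences = 1.4000
Numerator Σ(Δy_t−Δȳ)(Δy_{t+1}−Δȳ) = -104.5600
Denominator Σ(Δy_t−Δȳ)² = 156.4000
r_1(Δy) = -104.5600 / 156.4000 = -0.669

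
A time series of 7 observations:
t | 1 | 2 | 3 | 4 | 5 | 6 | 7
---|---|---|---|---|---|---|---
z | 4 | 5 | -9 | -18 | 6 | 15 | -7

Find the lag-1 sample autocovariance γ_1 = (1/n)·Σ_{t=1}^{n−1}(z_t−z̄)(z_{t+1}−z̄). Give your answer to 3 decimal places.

Mean z̄ = (4 + 5 − 9 − 18 + 6 + 15 − 7)/7 = -0.5714
Σ_{t=1}^{6}(z_t−z̄)(z_{t+1}−z̄) = 13.1020
γ_1 = 13.1020 / 7 = 1.872

1.872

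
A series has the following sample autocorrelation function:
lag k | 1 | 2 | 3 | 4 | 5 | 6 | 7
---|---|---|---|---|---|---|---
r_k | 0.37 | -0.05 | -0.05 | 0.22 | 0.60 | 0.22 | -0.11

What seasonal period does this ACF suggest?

5

The largest autocorrelation is r_5 = 0.60; the remaining lags stay at or below 0.37.
The dominant spike at lag 5 indicates a seasonal period of 5.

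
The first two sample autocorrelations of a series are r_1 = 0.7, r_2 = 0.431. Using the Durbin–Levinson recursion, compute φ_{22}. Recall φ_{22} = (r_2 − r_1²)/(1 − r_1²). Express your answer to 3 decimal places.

-0.116

φ_{22} = (r_2 − r_1²) / (1 − r_1²)
r_1² = (0.7)² = 0.49
Numerator = 0.431 − 0.4900 = -0.0590; denominator = 1 − 0.4900 = 0.5100
φ_{22} = -0.0590 / 0.5100 = -0.116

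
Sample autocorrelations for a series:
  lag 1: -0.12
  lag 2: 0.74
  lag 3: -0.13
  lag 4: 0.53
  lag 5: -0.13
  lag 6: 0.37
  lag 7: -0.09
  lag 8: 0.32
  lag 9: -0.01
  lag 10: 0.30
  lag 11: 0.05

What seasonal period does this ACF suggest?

2

The largest autocorrelation is r_2 = 0.74, with weaker echoes at lags 4 (0.53), 6 (0.37), 8 (0.32) and 10 (0.30); the remaining lags stay at or below 0.05.
The dominant spike at lag 2 indicates a seasonal period of 2.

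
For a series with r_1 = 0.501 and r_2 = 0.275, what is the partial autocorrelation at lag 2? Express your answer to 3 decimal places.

0.032

φ_{22} = (r_2 − r_1²) / (1 − r_1²)
r_1² = (0.501)² = 0.251001
Numerator = 0.275 − 0.2510 = 0.0240; denominator = 1 − 0.2510 = 0.7490
φ_{22} = 0.0240 / 0.7490 = 0.032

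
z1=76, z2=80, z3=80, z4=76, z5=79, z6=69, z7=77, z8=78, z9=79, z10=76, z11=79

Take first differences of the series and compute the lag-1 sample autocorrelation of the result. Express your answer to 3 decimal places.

-0.553

First differences Δz: 4, 0, -4, 3, -10, 8, 1, 1, -3, 3
Mean of differences = 0.3000
Numerator Σ(Δz_t−Δz̄)(Δz_{t+1}−Δz̄) = -123.8900
Denominator Σ(Δz_t−Δz̄)² = 224.1000
r_1(Δz) = -123.8900 / 224.1000 = -0.553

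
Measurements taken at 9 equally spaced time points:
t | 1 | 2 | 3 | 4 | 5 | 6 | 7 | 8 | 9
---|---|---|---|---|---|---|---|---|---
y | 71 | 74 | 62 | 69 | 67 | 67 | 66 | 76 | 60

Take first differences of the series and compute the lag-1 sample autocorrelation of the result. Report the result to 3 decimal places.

-0.553

First differences Δy: 3, -12, 7, -2, 0, -1, 10, -16
Mean of differences = -1.3750
Numerator Σ(Δy_t−Δȳ)(Δy_{t+1}−Δȳ) = -303.1406
Denominator Σ(Δy_t−Δȳ)² = 547.8750
r_1(Δy) = -303.1406 / 547.8750 = -0.553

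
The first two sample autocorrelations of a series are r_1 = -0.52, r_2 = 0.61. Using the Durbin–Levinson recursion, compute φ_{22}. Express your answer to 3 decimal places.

φ_{22} = (r_2 − r_1²) / (1 − r_1²)
r_1² = (-0.52)² = 0.2704
Numerator = 0.61 − 0.2704 = 0.3396; denominator = 1 − 0.2704 = 0.7296
φ_{22} = 0.3396 / 0.7296 = 0.465

0.465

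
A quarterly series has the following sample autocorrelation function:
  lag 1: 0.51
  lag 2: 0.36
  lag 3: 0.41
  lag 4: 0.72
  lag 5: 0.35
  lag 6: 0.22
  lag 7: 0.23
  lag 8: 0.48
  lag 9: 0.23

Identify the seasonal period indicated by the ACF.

4

The largest autocorrelation is r_4 = 0.72; the remaining lags stay at or below 0.51. The elevated value at lag 1 (0.51), dropping to 0.36 at lag 2, reflects decaying short-term dependence rather than seasonality.
The dominant spike at lag 4 indicates a seasonal period of 4.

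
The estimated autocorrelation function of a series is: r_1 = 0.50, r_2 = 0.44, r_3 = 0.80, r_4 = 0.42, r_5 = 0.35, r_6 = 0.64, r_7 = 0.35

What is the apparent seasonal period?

The largest autocorrelation is r_3 = 0.80, with a weaker echo at lag 6 (0.64); the remaining lags stay at or below 0.50. The elevated value at lag 1 (0.50), dropping to 0.44 at lag 2, reflects decaying short-term dependence rather than seasonality.
The dominant spike at lag 3 indicates a seasonal period of 3.

3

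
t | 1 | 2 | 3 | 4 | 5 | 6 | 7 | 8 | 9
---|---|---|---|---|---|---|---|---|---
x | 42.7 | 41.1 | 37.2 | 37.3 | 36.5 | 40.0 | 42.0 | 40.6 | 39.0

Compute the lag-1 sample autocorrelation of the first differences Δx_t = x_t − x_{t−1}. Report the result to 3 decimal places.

First differences Δx: -1.6, -3.9, 0.1, -0.8, 3.5, 2.0, -1.4, -1.6
Mean of differences = -0.4625
Numerator Σ(Δx_t−Δx̄)(Δx_{t+1}−Δx̄) = 8.9648
Denominator Σ(Δx_t−Δx̄)² = 37.4788
r_1(Δx) = 8.9648 / 37.4788 = 0.239

0.239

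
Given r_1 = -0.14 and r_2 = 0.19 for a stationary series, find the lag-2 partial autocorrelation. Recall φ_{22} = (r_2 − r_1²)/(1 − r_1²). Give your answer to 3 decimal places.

0.174

φ_{22} = (r_2 − r_1²) / (1 − r_1²)
r_1² = (-0.14)² = 0.0196
Numerator = 0.19 − 0.0196 = 0.1704; denominator = 1 − 0.0196 = 0.9804
φ_{22} = 0.1704 / 0.9804 = 0.174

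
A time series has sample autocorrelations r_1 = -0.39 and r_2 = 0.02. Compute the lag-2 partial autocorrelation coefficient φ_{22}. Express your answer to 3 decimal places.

-0.156

φ_{22} = (r_2 − r_1²) / (1 − r_1²)
r_1² = (-0.39)² = 0.1521
Numerator = 0.02 − 0.1521 = -0.1321; denominator = 1 − 0.1521 = 0.8479
φ_{22} = -0.1321 / 0.8479 = -0.156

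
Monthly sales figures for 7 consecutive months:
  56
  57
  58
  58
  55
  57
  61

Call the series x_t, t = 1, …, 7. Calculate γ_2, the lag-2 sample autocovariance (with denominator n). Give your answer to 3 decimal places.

-1.624

Mean x̄ = (56 + 57 + 58 + 58 + 55 + 57 + 61)/7 = 57.4286
Deviations: -1.4286, -0.4286, 0.5714, 0.5714, -2.4286, -0.4286, 3.5714
Σ_{t=1}^{5}(x_t−x̄)(x_{t+2}−x̄) = -11.3673
γ_2 = -11.3673 / 7 = -1.624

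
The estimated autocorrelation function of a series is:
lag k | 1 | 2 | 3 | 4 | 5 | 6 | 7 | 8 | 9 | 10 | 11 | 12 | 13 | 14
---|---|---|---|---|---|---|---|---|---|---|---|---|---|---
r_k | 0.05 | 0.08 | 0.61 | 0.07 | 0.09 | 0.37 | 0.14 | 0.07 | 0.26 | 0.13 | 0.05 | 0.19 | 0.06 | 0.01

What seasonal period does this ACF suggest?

3

The largest autocorrelation is r_3 = 0.61, with weaker echoes at lags 6 (0.37), 9 (0.26) and 12 (0.19); the remaining lags stay at or below 0.14.
The dominant spike at lag 3 indicates a seasonal period of 3.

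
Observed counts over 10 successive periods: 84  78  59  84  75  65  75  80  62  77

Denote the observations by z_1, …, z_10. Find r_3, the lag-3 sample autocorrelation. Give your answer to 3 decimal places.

0.514

Mean z̄ = (84 + 78 + 59 + 84 + 75 + 65 + 75 + 80 + 62 + 77)/10 = 73.9000
Σ(z_t−z̄)(z_{t+3}−z̄) = (102.0100) + (4.5100) + (132.6100) + (11.1100) + (6.7100) + (105.9100) + (3.4100) = 366.2700
Denominator Σ(z_t−z̄)² = 712.9000
r_3 = 366.2700 / 712.9000 = 0.514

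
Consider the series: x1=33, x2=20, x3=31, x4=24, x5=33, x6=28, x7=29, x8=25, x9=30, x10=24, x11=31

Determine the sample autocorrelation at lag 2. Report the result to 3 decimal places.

Mean x̄ = (33 + 20 + 31 + 24 + 33 + 28 + 29 + 25 + 30 + 24 + 31)/11 = 28.0000
Numerator Σ_{t=1}^{9}(x_t−x̄)(x_{t+2}−x̄) = 87.0000
Denominator Σ(x_t−x̄)² = 178.0000
r_2 = 87.0000 / 178.0000 = 0.489

0.489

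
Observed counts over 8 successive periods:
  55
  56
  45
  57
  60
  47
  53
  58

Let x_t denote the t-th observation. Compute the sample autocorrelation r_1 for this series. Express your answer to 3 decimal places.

Mean x̄ = (55 + 56 + 45 + 57 + 60 + 47 + 53 + 58)/8 = 53.8750
Numerator Σ_{t=1}^{7}(x_t−x̄)(x_{t+1}−x̄) = -64.7656
Denominator Σ(x_t−x̄)² = 196.8750
r_1 = -64.7656 / 196.8750 = -0.329

-0.329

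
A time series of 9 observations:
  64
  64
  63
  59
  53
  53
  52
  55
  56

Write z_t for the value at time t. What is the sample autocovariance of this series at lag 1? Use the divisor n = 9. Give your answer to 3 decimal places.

15.840

Mean z̄ = (64 + 64 + 63 + 59 + 53 + 53 + 52 + 55 + 56)/9 = 57.6667
Σ_{t=1}^{8}(z_t−z̄)(z_{t+1}−z̄) = 142.5556
γ_1 = 142.5556 / 9 = 15.840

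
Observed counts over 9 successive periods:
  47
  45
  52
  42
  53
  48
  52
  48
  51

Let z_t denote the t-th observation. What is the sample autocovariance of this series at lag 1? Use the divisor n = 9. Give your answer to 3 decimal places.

-7.346

Mean z̄ = (47 + 45 + 52 + 42 + 53 + 48 + 52 + 48 + 51)/9 = 48.6667
Σ_{t=1}^{8}(z_t−z̄)(z_{t+1}−z̄) = -66.1111
γ_1 = -66.1111 / 9 = -7.346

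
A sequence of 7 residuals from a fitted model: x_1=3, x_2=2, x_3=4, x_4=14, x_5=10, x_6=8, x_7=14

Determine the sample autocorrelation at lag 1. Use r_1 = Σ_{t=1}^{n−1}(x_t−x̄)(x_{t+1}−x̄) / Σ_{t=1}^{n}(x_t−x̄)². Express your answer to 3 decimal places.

Mean x̄ = (3 + 2 + 4 + 14 + 10 + 8 + 14)/7 = 7.8571
Deviations from mean: -4.8571, -5.8571, -3.8571, 6.1429, 2.1429, 0.1429, 6.1429
Σ(x_t−x̄)(x_{t+1}−x̄) = (28.4490) + (22.5918) + (-23.6939) + (13.1633) + (0.3061) + (0.8776) = 41.6939
Denominator Σ(x_t−x̄)² = 152.8571
r_1 = 41.6939 / 152.8571 = 0.273

0.273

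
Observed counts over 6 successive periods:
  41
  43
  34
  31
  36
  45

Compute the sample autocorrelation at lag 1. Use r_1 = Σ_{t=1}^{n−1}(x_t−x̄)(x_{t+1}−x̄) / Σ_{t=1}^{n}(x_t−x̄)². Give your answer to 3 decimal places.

Mean x̄ = (41 + 43 + 34 + 31 + 36 + 45)/6 = 38.3333
Σ(x_t−x̄)(x_{t+1}−x̄) = (12.4444) + (-20.2222) + (31.7778) + (17.1111) + (-15.5556) = 25.5556
Denominator Σ(x_t−x̄)² = 151.3333
r_1 = 25.5556 / 151.3333 = 0.169

0.169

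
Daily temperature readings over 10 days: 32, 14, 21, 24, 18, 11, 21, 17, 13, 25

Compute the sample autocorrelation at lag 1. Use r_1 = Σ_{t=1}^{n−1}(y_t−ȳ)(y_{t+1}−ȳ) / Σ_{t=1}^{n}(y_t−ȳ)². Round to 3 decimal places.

-0.270

Mean ȳ = (32 + 14 + 21 + 24 + 18 + 11 + 21 + 17 + 13 + 25)/10 = 19.6000
Numerator Σ_{t=1}^{9}(y_t−ȳ)(y_{t+1}−ȳ) = -98.5600
Denominator Σ(y_t−ȳ)² = 364.4000
r_1 = -98.5600 / 364.4000 = -0.270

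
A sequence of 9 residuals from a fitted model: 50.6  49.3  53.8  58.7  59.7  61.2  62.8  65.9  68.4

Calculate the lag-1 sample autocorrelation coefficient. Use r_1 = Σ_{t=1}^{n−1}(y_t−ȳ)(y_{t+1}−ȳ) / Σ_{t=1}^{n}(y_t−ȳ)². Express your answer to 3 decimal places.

Mean ȳ = (50.6 + 49.3 + 53.8 + 58.7 + 59.7 + 61.2 + 62.8 + 65.9 + 68.4)/9 = 58.9333
Numerator Σ_{t=1}^{8}(y_t−ȳ)(y_{t+1}−ȳ) = 234.1389
Denominator Σ(y_t−ȳ)² = 347.4800
r_1 = 234.1389 / 347.4800 = 0.674

0.674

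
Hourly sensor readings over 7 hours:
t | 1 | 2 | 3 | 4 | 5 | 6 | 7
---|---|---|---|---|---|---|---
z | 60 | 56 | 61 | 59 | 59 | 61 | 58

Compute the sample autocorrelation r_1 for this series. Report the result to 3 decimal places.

-0.592

Mean z̄ = (60 + 56 + 61 + 59 + 59 + 61 + 58)/7 = 59.1429
Σ(z_t−z̄)(z_{t+1}−z̄) = (-2.6939) + (-5.8367) + (-0.2653) + (0.0204) + (-0.2653) + (-2.1224) = -11.1633
Denominator Σ(z_t−z̄)² = 18.8571
r_1 = -11.1633 / 18.8571 = -0.592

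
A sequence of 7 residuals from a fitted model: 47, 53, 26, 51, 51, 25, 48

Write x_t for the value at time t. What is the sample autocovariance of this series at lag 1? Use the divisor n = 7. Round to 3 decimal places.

Mean x̄ = (47 + 53 + 26 + 51 + 51 + 25 + 48)/7 = 43.0000
Deviations: 4.0000, 10.0000, -17.0000, 8.0000, 8.0000, -18.0000, 5.0000
Σ_{t=1}^{6}(x_t−x̄)(x_{t+1}−x̄) = -436.0000
γ_1 = -436.0000 / 7 = -62.286

-62.286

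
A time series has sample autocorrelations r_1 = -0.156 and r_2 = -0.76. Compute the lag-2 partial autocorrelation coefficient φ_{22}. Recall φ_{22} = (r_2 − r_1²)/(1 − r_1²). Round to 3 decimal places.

φ_{22} = (r_2 − r_1²) / (1 − r_1²)
r_1² = (-0.156)² = 0.024336
Numerator = -0.76 − 0.0243 = -0.7843; denominator = 1 − 0.0243 = 0.9757
φ_{22} = -0.7843 / 0.9757 = -0.804

-0.804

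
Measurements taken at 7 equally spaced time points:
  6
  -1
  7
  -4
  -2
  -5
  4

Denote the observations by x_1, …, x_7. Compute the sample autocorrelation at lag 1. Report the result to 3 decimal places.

-0.278

Mean x̄ = (6 − 1 + 7 − 4 − 2 − 5 + 4)/7 = 0.7143
Deviations from mean: 5.2857, -1.7143, 6.2857, -4.7143, -2.7143, -5.7143, 3.2857
Numerator Σ_{t=1}^{6}(x_t−x̄)(x_{t+1}−x̄) = -39.9388
Denominator Σ(x_t−x̄)² = 143.4286
r_1 = -39.9388 / 143.4286 = -0.278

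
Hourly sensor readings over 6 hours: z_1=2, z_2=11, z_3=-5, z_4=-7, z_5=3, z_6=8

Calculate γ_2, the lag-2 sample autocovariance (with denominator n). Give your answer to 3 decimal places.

Mean z̄ = (2 + 11 − 5 − 7 + 3 + 8)/6 = 2.0000
Σ_{t=1}^{4}(z_t−z̄)(z_{t+2}−z̄) = -142.0000
γ_2 = -142.0000 / 6 = -23.667

-23.667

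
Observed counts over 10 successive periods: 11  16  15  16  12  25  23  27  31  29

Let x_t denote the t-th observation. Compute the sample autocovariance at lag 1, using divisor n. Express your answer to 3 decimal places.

27.725

Mean x̄ = (11 + 16 + 15 + 16 + 12 + 25 + 23 + 27 + 31 + 29)/10 = 20.5000
Σ_{t=1}^{9}(x_t−x̄)(x_{t+1}−x̄) = 277.2500
γ_1 = 277.2500 / 10 = 27.725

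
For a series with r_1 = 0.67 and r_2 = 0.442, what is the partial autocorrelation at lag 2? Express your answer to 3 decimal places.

-0.013

φ_{22} = (r_2 − r_1²) / (1 − r_1²)
r_1² = (0.67)² = 0.4489
Numerator = 0.442 − 0.4489 = -0.0069; denominator = 1 − 0.4489 = 0.5511
φ_{22} = -0.0069 / 0.5511 = -0.013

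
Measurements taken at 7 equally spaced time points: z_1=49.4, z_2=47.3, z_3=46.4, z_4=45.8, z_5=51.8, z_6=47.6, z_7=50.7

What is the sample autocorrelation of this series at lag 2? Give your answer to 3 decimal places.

0.131

Mean z̄ = (49.4 + 47.3 + 46.4 + 45.8 + 51.8 + 47.6 + 50.7)/7 = 48.4286
Deviations from mean: 0.9714, -1.1286, -2.0286, -2.6286, 3.3714, -0.8286, 2.2714
Σ(z_t−z̄)(z_{t+2}−z̄) = (-1.9706) + (2.9665) + (-6.8392) + (2.1780) + (7.6580) = 3.9927
Denominator Σ(z_t−z̄)² = 30.4543
r_2 = 3.9927 / 30.4543 = 0.131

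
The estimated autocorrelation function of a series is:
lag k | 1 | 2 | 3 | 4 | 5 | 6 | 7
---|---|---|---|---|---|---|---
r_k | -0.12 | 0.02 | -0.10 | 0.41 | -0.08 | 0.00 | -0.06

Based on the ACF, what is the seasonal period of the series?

4

The largest autocorrelation is r_4 = 0.41; the remaining lags stay at or below 0.02.
The dominant spike at lag 4 indicates a seasonal period of 4.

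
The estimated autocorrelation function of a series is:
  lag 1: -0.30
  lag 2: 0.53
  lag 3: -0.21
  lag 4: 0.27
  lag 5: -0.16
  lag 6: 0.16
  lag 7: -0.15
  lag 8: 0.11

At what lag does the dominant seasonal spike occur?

2

The largest autocorrelation is r_2 = 0.53, with weaker echoes at lags 4 (0.27) and 6 (0.16); the remaining lags stay at or below 0.11.
The dominant spike at lag 2 indicates a seasonal period of 2.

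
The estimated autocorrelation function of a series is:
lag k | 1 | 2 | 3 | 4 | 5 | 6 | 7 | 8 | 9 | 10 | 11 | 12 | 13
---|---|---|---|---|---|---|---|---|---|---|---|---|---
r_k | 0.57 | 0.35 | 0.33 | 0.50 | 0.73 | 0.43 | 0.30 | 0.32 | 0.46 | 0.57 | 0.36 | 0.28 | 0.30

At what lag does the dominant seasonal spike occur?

The largest autocorrelation is r_5 = 0.73; the remaining lags stay at or below 0.57. The elevated value at lag 1 (0.57), dropping to 0.35 at lag 2, reflects decaying short-term dependence rather than seasonality.
The dominant spike at lag 5 indicates a seasonal period of 5.

5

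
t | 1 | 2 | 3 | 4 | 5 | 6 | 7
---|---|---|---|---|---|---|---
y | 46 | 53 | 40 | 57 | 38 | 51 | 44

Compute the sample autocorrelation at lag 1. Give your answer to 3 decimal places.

Mean ȳ = (46 + 53 + 40 + 57 + 38 + 51 + 44)/7 = 47.0000
Σ(y_t−ȳ)(y_{t+1}−ȳ) = (-6.0000) + (-42.0000) + (-70.0000) + (-90.0000) + (-36.0000) + (-12.0000) = -256.0000
Denominator Σ(y_t−ȳ)² = 292.0000
r_1 = -256.0000 / 292.0000 = -0.877

-0.877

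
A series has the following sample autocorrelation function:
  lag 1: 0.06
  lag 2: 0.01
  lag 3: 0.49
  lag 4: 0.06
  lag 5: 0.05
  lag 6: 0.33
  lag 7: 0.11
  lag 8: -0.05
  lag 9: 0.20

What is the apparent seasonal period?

The largest autocorrelation is r_3 = 0.49, with weaker echoes at lags 6 (0.33) and 9 (0.20); the remaining lags stay at or below 0.11.
The dominant spike at lag 3 indicates a seasonal period of 3.

3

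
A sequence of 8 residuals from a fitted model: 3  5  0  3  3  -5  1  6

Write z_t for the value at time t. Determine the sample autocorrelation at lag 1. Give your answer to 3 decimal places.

-0.098

Mean z̄ = (3 + 5 + 0 + 3 + 3 − 5 + 1 + 6)/8 = 2.0000
Σ(z_t−z̄)(z_{t+1}−z̄) = (3.0000) + (-6.0000) + (-2.0000) + (1.0000) + (-7.0000) + (7.0000) + (-4.0000) = -8.0000
Denominator Σ(z_t−z̄)² = 82.0000
r_1 = -8.0000 / 82.0000 = -0.098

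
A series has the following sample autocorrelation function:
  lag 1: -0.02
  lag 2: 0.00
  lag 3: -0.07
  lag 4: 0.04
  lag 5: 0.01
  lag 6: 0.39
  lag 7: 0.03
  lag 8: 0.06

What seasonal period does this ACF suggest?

6

The largest autocorrelation is r_6 = 0.39; the remaining lags stay at or below 0.06.
The dominant spike at lag 6 indicates a seasonal period of 6.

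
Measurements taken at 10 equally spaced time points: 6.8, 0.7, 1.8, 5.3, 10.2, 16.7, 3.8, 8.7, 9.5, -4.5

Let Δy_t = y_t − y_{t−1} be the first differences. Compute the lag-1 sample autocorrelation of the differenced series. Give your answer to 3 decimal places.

-0.202

First differences Δy: -6.1, 1.1, 3.5, 4.9, 6.5, -12.9, 4.9, 0.8, -14.0
Mean of differences = -1.2556
Numerator Σ(Δy_t−Δȳ)(Δy_{t+1}−Δȳ) = -98.7275
Denominator Σ(Δy_t−Δȳ)² = 489.8022
r_1(Δy) = -98.7275 / 489.8022 = -0.202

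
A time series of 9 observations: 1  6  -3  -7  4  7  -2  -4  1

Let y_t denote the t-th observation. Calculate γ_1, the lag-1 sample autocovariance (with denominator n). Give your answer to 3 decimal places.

-0.160

Mean ȳ = (1 + 6 − 3 − 7 + 4 + 7 − 2 − 4 + 1)/9 = 0.3333
Σ_{t=1}^{8}(y_t−ȳ)(y_{t+1}−ȳ) = -1.4444
γ_1 = -1.4444 / 9 = -0.160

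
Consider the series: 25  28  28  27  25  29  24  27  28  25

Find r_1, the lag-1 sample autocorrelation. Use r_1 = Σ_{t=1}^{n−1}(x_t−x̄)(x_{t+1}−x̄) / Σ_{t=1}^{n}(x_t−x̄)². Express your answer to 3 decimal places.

Mean x̄ = (25 + 28 + 28 + 27 + 25 + 29 + 24 + 27 + 28 + 25)/10 = 26.6000
Numerator Σ_{t=1}^{9}(x_t−x̄)(x_{t+1}−x̄) = -13.1600
Denominator Σ(x_t−x̄)² = 26.4000
r_1 = -13.1600 / 26.4000 = -0.498

-0.498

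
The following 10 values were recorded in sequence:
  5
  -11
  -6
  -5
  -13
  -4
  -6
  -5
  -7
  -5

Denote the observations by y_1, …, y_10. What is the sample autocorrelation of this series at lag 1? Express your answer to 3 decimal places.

-0.373

Mean ȳ = (5 − 11 − 6 − 5 − 13 − 4 − 6 − 5 − 7 − 5)/10 = -5.7000
Numerator Σ_{t=1}^{9}(y_t−ȳ)(y_{t+1}−ȳ) = -75.3900
Denominator Σ(y_t−ȳ)² = 202.1000
r_1 = -75.3900 / 202.1000 = -0.373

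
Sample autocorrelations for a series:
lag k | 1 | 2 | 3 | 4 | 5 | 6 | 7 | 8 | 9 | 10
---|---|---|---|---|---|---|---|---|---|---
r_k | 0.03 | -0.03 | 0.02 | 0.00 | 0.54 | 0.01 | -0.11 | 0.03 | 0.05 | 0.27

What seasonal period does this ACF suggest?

The largest autocorrelation is r_5 = 0.54, with a weaker echo at lag 10 (0.27); the remaining lags stay at or below 0.05.
The dominant spike at lag 5 indicates a seasonal period of 5.

5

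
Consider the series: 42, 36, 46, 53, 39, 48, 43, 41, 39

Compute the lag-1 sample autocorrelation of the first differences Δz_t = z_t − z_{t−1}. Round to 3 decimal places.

First differences Δz: -6, 10, 7, -14, 9, -5, -2, -2
Mean of differences = -0.3750
Numerator Σ(Δz_t−Δz̄)(Δz_{t+1}−Δz̄) = -243.2656
Denominator Σ(Δz_t−Δz̄)² = 493.8750
r_1(Δz) = -243.2656 / 493.8750 = -0.493

-0.493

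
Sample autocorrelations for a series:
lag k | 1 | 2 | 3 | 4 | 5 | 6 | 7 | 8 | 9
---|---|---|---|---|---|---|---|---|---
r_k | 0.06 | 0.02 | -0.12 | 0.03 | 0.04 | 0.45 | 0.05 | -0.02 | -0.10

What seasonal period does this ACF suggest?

The largest autocorrelation is r_6 = 0.45; the remaining lags stay at or below 0.06.
The dominant spike at lag 6 indicates a seasonal period of 6.

6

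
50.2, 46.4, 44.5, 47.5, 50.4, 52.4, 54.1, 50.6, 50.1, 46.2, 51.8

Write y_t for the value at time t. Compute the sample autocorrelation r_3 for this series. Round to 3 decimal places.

-0.431

Mean ȳ = (50.2 + 46.4 + 44.5 + 47.5 + 50.4 + 52.4 + 54.1 + 50.6 + 50.1 + 46.2 + 51.8)/11 = 49.4727
Numerator Σ_{t=1}^{8}(y_t−ȳ)(y_{t+3}−ȳ) = -37.6077
Denominator Σ(y_t−ȳ)² = 87.2218
r_3 = -37.6077 / 87.2218 = -0.431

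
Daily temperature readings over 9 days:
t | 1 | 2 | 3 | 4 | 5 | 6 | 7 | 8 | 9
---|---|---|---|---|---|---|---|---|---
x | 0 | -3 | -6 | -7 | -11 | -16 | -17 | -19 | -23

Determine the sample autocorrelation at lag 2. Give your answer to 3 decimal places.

Mean x̄ = (0 − 3 − 6 − 7 − 11 − 16 − 17 − 19 − 23)/9 = -11.3333
Σ(x_t−x̄)(x_{t+2}−x̄) = (60.4444) + (36.1111) + (1.7778) + (-20.2222) + (-1.8889) + (35.7778) + (66.1111) = 178.1111
Denominator Σ(x_t−x̄)² = 494.0000
r_2 = 178.1111 / 494.0000 = 0.361

0.361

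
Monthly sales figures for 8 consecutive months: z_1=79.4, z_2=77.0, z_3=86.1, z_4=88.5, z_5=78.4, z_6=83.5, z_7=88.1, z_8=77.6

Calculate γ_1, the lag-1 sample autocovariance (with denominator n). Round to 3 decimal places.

Mean z̄ = (79.4 + 77.0 + 86.1 + 88.5 + 78.4 + 83.5 + 88.1 + 77.6)/8 = 82.3250
Σ_{t=1}^{7}(z_t−z̄)(z_{t+1}−z̄) = -30.5656
γ_1 = -30.5656 / 8 = -3.821

-3.821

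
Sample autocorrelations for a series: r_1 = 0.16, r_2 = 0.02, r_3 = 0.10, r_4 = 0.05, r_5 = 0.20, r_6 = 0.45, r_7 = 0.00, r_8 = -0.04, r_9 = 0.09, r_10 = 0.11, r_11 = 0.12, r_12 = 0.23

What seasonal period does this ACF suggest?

The largest autocorrelation is r_6 = 0.45, with a weaker echo at lag 12 (0.23); the remaining lags stay at or below 0.20.
The dominant spike at lag 6 indicates a seasonal period of 6.

6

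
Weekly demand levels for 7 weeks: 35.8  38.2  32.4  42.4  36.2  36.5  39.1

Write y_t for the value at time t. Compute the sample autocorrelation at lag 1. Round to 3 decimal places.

Mean ȳ = (35.8 + 38.2 + 32.4 + 42.4 + 36.2 + 36.5 + 39.1)/7 = 37.2286
Σ(y_t−ȳ)(y_{t+1}−ȳ) = (-1.3878) + (-4.6906) + (-24.9706) + (-5.3192) + (0.7494) + (-1.3635) = -36.9822
Denominator Σ(y_t−ȳ)² = 58.1343
r_1 = -36.9822 / 58.1343 = -0.636

-0.636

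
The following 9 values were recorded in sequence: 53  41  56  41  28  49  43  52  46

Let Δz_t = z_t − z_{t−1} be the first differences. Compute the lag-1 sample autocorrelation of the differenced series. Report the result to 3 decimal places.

-0.524

First differences Δz: -12, 15, -15, -13, 21, -6, 9, -6
Mean of differences = -0.8750
Numerator Σ(Δz_t−Δz̄)(Δz_{t+1}−Δz̄) = -708.1406
Denominator Σ(Δz_t−Δz̄)² = 1350.8750
r_1(Δz) = -708.1406 / 1350.8750 = -0.524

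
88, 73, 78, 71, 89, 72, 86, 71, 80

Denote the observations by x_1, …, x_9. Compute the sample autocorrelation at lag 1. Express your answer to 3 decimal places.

Mean x̄ = (88 + 73 + 78 + 71 + 89 + 72 + 86 + 71 + 80)/9 = 78.6667
Numerator Σ_{t=1}^{8}(x_t−x̄)(x_{t+1}−x̄) = -307.4444
Denominator Σ(x_t−x̄)² = 444.0000
r_1 = -307.4444 / 444.0000 = -0.692

-0.692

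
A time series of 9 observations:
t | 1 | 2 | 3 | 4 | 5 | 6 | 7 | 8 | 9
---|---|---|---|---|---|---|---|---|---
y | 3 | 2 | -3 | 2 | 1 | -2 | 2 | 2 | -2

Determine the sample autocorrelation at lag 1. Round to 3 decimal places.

-0.312

Mean ȳ = (3 + 2 − 3 + 2 + 1 − 2 + 2 + 2 − 2)/9 = 0.5556
Numerator Σ_{t=1}^{8}(y_t−ȳ)(y_{t+1}−ȳ) = -12.5309
Denominator Σ(y_t−ȳ)² = 40.2222
r_1 = -12.5309 / 40.2222 = -0.312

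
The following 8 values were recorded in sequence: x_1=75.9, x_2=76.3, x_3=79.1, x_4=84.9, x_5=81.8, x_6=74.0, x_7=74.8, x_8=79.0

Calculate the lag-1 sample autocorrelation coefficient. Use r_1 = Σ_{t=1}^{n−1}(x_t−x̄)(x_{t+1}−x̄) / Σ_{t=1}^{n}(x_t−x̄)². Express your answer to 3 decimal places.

Mean x̄ = (75.9 + 76.3 + 79.1 + 84.9 + 81.8 + 74.0 + 74.8 + 79.0)/8 = 78.2250
Σ(x_t−x̄)(x_{t+1}−x̄) = (4.4756) + (-1.6844) + (5.8406) + (23.8631) + (-15.1044) + (14.4706) + (-2.6544) = 29.2069
Denominator Σ(x_t−x̄)² = 97.3950
r_1 = 29.2069 / 97.3950 = 0.300

0.300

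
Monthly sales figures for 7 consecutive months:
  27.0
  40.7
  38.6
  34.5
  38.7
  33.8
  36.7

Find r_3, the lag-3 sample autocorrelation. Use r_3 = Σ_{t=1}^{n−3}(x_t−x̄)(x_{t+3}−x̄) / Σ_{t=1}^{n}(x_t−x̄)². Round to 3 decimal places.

0.151

Mean x̄ = (27.0 + 40.7 + 38.6 + 34.5 + 38.7 + 33.8 + 36.7)/7 = 35.7143
Deviations from mean: -8.7143, 4.9857, 2.8857, -1.2143, 2.9857, -1.9143, 0.9857
Σ(x_t−x̄)(x_{t+3}−x̄) = (10.5816) + (14.8859) + (-5.5241) + (-1.1969) = 18.7465
Denominator Σ(x_t−x̄)² = 124.1486
r_3 = 18.7465 / 124.1486 = 0.151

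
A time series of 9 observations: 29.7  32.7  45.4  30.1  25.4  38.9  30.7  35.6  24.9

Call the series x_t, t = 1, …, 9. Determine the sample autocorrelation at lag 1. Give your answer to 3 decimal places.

-0.290

Mean x̄ = (29.7 + 32.7 + 45.4 + 30.1 + 25.4 + 38.9 + 30.7 + 35.6 + 24.9)/9 = 32.6000
Numerator Σ_{t=1}^{8}(x_t−x̄)(x_{t+1}−x̄) = -99.1400
Denominator Σ(x_t−x̄)² = 341.9400
r_1 = -99.1400 / 341.9400 = -0.290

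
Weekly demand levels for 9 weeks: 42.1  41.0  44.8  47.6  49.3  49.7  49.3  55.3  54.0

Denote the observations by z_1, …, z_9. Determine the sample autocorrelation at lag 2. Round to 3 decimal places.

0.204

Mean z̄ = (42.1 + 41.0 + 44.8 + 47.6 + 49.3 + 49.7 + 49.3 + 55.3 + 54.0)/9 = 48.1222
Σ(z_t−z̄)(z_{t+2}−z̄) = (20.0072) + (3.7194) + (-3.9128) + (-0.8240) + (1.3872) + (11.3249) + (6.9227) = 38.6246
Denominator Σ(z_t−z̄)² = 189.6356
r_2 = 38.6246 / 189.6356 = 0.204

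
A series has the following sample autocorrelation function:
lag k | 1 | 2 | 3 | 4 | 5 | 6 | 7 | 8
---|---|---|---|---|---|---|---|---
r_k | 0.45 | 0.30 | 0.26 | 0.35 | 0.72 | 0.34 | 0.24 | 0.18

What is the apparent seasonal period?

The largest autocorrelation is r_5 = 0.72; the remaining lags stay at or below 0.45. The elevated value at lag 1 (0.45), dropping to 0.30 at lag 2, reflects decaying short-term dependence rather than seasonality.
The dominant spike at lag 5 indicates a seasonal period of 5.

5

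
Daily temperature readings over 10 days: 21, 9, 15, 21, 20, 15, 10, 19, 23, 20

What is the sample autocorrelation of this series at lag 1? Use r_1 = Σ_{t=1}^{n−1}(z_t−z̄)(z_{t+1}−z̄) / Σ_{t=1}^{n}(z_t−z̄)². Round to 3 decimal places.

0.062

Mean z̄ = (21 + 9 + 15 + 21 + 20 + 15 + 10 + 19 + 23 + 20)/10 = 17.3000
Numerator Σ_{t=1}^{9}(z_t−z̄)(z_{t+1}−z̄) = 13.1100
Denominator Σ(z_t−z̄)² = 210.1000
r_1 = 13.1100 / 210.1000 = 0.062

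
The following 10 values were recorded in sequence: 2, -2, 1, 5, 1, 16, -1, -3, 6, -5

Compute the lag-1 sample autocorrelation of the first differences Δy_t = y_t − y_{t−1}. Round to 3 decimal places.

First differences Δy: -4, 3, 4, -4, 15, -17, -2, 9, -11
Mean of differences = -0.7778
Numerator Σ(Δy_t−Δȳ)(Δy_{t+1}−Δȳ) = -408.3827
Denominator Σ(Δy_t−Δȳ)² = 771.5556
r_1(Δy) = -408.3827 / 771.5556 = -0.529

-0.529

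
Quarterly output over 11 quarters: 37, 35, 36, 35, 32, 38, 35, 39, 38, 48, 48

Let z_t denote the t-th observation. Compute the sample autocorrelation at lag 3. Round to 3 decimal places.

0.025

Mean z̄ = (37 + 35 + 36 + 35 + 32 + 38 + 35 + 39 + 38 + 48 + 48)/11 = 38.2727
Numerator Σ_{t=1}^{8}(z_t−z̄)(z_{t+3}−z̄) = 6.7769
Denominator Σ(z_t−z̄)² = 268.1818
r_3 = 6.7769 / 268.1818 = 0.025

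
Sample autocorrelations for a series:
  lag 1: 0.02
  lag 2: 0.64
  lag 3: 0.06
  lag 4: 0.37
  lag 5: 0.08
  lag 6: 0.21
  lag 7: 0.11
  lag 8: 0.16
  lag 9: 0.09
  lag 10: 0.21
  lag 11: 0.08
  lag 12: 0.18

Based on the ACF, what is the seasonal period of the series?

The largest autocorrelation is r_2 = 0.64, with weaker echoes at lags 4 (0.37), 6 (0.21), 8 (0.16), 10 (0.21) and 12 (0.18); the remaining lags stay at or below 0.11.
The dominant spike at lag 2 indicates a seasonal period of 2.

2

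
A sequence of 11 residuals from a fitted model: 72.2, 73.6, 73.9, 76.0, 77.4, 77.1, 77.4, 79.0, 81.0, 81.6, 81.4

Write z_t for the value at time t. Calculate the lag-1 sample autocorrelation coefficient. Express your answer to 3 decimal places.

0.721

Mean z̄ = (72.2 + 73.6 + 73.9 + 76.0 + 77.4 + 77.1 + 77.4 + 79.0 + 81.0 + 81.6 + 81.4)/11 = 77.3273
Numerator Σ_{t=1}^{10}(z_t−z̄)(z_{t+1}−z̄) = 75.6638
Denominator Σ(z_t−z̄)² = 104.8818
r_1 = 75.6638 / 104.8818 = 0.721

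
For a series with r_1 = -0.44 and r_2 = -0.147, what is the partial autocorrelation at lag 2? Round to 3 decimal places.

φ_{22} = (r_2 − r_1²) / (1 − r_1²)
r_1² = (-0.44)² = 0.1936
Numerator = -0.147 − 0.1936 = -0.3406; denominator = 1 − 0.1936 = 0.8064
φ_{22} = -0.3406 / 0.8064 = -0.422

-0.422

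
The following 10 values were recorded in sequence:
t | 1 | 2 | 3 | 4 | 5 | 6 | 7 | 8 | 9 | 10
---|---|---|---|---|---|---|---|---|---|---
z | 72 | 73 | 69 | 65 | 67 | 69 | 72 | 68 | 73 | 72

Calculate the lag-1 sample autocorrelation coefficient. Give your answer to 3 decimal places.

Mean z̄ = (72 + 73 + 69 + 65 + 67 + 69 + 72 + 68 + 73 + 72)/10 = 70.0000
Numerator Σ_{t=1}^{9}(z_t−z̄)(z_{t+1}−z̄) = 20.0000
Denominator Σ(z_t−z̄)² = 70.0000
r_1 = 20.0000 / 70.0000 = 0.286

0.286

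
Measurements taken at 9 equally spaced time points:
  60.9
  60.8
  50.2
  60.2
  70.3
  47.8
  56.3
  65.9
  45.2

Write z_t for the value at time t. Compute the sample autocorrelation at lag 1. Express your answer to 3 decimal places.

Mean z̄ = (60.9 + 60.8 + 50.2 + 60.2 + 70.3 + 47.8 + 56.3 + 65.9 + 45.2)/9 = 57.5111
Numerator Σ_{t=1}^{8}(z_t−z̄)(z_{t+1}−z̄) = -224.0401
Denominator Σ(z_t−z̄)² = 564.2489
r_1 = -224.0401 / 564.2489 = -0.397

-0.397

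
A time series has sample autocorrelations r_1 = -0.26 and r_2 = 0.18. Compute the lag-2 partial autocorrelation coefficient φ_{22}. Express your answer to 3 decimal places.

φ_{22} = (r_2 − r_1²) / (1 − r_1²)
r_1² = (-0.26)² = 0.0676
Numerator = 0.18 − 0.0676 = 0.1124; denominator = 1 − 0.0676 = 0.9324
φ_{22} = 0.1124 / 0.9324 = 0.121

0.121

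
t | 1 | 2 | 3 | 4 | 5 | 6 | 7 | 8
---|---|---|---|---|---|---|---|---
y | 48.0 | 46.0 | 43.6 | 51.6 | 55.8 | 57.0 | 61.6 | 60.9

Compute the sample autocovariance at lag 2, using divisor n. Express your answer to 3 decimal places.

Mean ȳ = (48.0 + 46.0 + 43.6 + 51.6 + 55.8 + 57.0 + 61.6 + 60.9)/8 = 53.0625
Σ_{t=1}^{6}(y_t−ȳ)(y_{t+2}−ȳ) = 80.8022
γ_2 = 80.8022 / 8 = 10.100

10.100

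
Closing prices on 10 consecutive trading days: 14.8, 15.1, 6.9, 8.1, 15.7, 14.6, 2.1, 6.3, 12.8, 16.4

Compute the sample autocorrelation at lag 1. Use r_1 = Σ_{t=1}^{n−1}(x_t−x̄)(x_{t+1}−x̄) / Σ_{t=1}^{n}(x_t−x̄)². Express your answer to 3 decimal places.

0.119

Mean x̄ = (14.8 + 15.1 + 6.9 + 8.1 + 15.7 + 14.6 + 2.1 + 6.3 + 12.8 + 16.4)/10 = 11.2800
Numerator Σ_{t=1}^{9}(x_t−x̄)(x_{t+1}−x̄) = 26.7136
Denominator Σ(x_t−x̄)² = 224.4360
r_1 = 26.7136 / 224.4360 = 0.119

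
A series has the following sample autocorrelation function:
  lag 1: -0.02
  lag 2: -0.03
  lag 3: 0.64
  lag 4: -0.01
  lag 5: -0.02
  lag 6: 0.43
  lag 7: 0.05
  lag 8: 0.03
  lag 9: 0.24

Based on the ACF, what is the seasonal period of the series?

3

The largest autocorrelation is r_3 = 0.64, with weaker echoes at lags 6 (0.43) and 9 (0.24); the remaining lags stay at or below 0.05.
The dominant spike at lag 3 indicates a seasonal period of 3.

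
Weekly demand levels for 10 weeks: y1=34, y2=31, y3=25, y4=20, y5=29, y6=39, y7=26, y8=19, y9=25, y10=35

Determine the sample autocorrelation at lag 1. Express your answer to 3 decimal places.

0.107

Mean ȳ = (34 + 31 + 25 + 20 + 29 + 39 + 26 + 19 + 25 + 35)/10 = 28.3000
Numerator Σ_{t=1}^{9}(y_t−ȳ)(y_{t+1}−ȳ) = 40.9100
Denominator Σ(y_t−ȳ)² = 382.1000
r_1 = 40.9100 / 382.1000 = 0.107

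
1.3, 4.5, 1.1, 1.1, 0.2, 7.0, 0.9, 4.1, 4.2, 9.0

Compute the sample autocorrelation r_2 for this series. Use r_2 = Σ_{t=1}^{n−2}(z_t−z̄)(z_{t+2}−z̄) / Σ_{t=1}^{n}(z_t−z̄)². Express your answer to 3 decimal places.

Mean z̄ = (1.3 + 4.5 + 1.1 + 1.1 + 0.2 + 7.0 + 0.9 + 4.1 + 4.2 + 9.0)/10 = 3.3400
Numerator Σ_{t=1}^{8}(z_t−z̄)(z_{t+2}−z̄) = 13.4528
Denominator Σ(z_t−z̄)² = 78.1040
r_2 = 13.4528 / 78.1040 = 0.172

0.172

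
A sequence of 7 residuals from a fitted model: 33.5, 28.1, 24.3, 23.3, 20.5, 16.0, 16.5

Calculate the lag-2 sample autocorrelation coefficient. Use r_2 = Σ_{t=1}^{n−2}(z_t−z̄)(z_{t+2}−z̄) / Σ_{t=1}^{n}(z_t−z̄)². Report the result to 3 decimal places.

Mean z̄ = (33.5 + 28.1 + 24.3 + 23.3 + 20.5 + 16.0 + 16.5)/7 = 23.1714
Σ(z_t−z̄)(z_{t+2}−z̄) = (11.6565) + (0.6337) + (-3.0149) + (-0.9220) + (17.8222) = 26.1755
Denominator Σ(z_t−z̄)² = 235.3343
r_2 = 26.1755 / 235.3343 = 0.111

0.111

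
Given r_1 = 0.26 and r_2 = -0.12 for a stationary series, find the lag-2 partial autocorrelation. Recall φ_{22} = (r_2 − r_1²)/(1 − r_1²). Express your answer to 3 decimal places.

φ_{22} = (r_2 − r_1²) / (1 − r_1²)
r_1² = (0.26)² = 0.0676
Numerator = -0.12 − 0.0676 = -0.1876; denominator = 1 − 0.0676 = 0.9324
φ_{22} = -0.1876 / 0.9324 = -0.201

-0.201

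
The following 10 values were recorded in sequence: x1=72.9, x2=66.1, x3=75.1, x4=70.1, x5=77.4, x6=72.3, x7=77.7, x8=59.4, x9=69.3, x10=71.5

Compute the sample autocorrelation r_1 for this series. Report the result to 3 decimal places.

Mean x̄ = (72.9 + 66.1 + 75.1 + 70.1 + 77.4 + 72.3 + 77.7 + 59.4 + 69.3 + 71.5)/10 = 71.1800
Numerator Σ_{t=1}^{9}(x_t−x̄)(x_{t+1}−x̄) = -80.5944
Denominator Σ(x_t−x̄)² = 270.1560
r_1 = -80.5944 / 270.1560 = -0.298

-0.298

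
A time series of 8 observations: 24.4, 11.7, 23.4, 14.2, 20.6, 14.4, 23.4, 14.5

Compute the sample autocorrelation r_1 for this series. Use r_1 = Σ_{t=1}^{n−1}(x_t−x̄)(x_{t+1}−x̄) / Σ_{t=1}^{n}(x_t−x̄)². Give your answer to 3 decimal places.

-0.826

Mean x̄ = (24.4 + 11.7 + 23.4 + 14.2 + 20.6 + 14.4 + 23.4 + 14.5)/8 = 18.3250
Deviations from mean: 6.0750, -6.6250, 5.0750, -4.1250, 2.2750, -3.9250, 5.0750, -3.8250
Numerator Σ_{t=1}^{7}(x_t−x̄)(x_{t+1}−x̄) = -152.4481
Denominator Σ(x_t−x̄)² = 184.5350
r_1 = -152.4481 / 184.5350 = -0.826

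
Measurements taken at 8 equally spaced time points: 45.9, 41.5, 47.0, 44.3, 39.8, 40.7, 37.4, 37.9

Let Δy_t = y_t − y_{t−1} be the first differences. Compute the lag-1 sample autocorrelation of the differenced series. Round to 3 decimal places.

First differences Δy: -4.4, 5.5, -2.7, -4.5, 0.9, -3.3, 0.5
Mean of differences = -1.1429
Numerator Σ(Δy_t−Δȳ)(Δy_{t+1}−Δȳ) = -41.5618
Denominator Σ(Δy_t−Δȳ)² = 79.9571
r_1(Δy) = -41.5618 / 79.9571 = -0.520

-0.520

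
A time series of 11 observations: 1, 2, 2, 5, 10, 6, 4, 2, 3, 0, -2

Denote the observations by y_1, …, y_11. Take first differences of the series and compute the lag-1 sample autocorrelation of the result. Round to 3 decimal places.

First differences Δy: 1, 0, 3, 5, -4, -2, -2, 1, -3, -2
Mean of differences = -0.3000
Numerator Σ(Δy_t−Δȳ)(Δy_{t+1}−Δȳ) = 7.3100
Denominator Σ(Δy_t−Δȳ)² = 72.1000
r_1(Δy) = 7.3100 / 72.1000 = 0.101

0.101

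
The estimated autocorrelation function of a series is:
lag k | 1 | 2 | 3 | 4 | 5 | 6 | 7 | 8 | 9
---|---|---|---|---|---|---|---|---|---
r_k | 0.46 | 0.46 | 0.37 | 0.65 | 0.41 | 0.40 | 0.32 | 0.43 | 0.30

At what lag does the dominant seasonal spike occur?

The largest autocorrelation is r_4 = 0.65; the remaining lags stay at or below 0.46.
The dominant spike at lag 4 indicates a seasonal period of 4.

4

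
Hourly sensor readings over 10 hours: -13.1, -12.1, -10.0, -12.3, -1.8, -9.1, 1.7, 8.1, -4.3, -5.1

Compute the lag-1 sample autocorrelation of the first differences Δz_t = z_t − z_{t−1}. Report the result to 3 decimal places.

-0.397

First differences Δz: 1.0, 2.1, -2.3, 10.5, -7.3, 10.8, 6.4, -12.4, -0.8
Mean of differences = 0.8889
Numerator Σ(Δz_t−Δz̄)(Δz_{t+1}−Δz̄) = -190.4135
Denominator Σ(Δz_t−Δz̄)² = 479.1289
r_1(Δz) = -190.4135 / 479.1289 = -0.397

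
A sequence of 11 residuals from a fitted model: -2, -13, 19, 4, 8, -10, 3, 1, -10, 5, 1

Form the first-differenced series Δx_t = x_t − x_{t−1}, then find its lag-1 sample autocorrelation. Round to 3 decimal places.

First differences Δx: -11, 32, -15, 4, -18, 13, -2, -11, 15, -4
Mean of differences = 0.3000
Numerator Σ(Δx_t−Δx̄)(Δx_{t+1}−Δx̄) = -1432.4900
Denominator Σ(Δx_t−Δx̄)² = 2244.1000
r_1(Δx) = -1432.4900 / 2244.1000 = -0.638

-0.638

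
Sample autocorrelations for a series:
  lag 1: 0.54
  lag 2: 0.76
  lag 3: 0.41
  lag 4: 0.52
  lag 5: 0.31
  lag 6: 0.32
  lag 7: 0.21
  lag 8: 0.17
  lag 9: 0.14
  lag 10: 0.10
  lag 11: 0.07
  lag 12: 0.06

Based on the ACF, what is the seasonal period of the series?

The largest autocorrelation is r_2 = 0.76; the remaining lags stay at or below 0.54.
The dominant spike at lag 2 indicates a seasonal period of 2.

2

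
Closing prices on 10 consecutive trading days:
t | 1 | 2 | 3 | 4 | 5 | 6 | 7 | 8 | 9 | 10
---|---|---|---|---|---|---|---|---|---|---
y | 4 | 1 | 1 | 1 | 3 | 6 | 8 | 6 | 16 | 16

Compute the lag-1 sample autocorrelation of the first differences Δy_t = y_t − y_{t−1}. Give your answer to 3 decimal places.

-0.296

First differences Δy: -3, 0, 0, 2, 3, 2, -2, 10, 0
Mean of differences = 1.3333
Numerator Σ(Δy_t−Δȳ)(Δy_{t+1}−Δȳ) = -33.7778
Denominator Σ(Δy_t−Δȳ)² = 114.0000
r_1(Δy) = -33.7778 / 114.0000 = -0.296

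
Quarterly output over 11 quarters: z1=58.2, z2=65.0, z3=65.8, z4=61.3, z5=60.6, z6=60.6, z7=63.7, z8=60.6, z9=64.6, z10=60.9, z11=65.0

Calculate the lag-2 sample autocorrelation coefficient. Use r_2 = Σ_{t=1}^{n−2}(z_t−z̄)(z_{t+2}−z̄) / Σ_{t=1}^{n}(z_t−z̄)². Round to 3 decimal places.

-0.146

Mean z̄ = (58.2 + 65.0 + 65.8 + 61.3 + 60.6 + 60.6 + 63.7 + 60.6 + 64.6 + 60.9 + 65.0)/11 = 62.3909
Numerator Σ_{t=1}^{9}(z_t−z̄)(z_{t+2}−z̄) = -9.0965
Denominator Σ(z_t−z̄)² = 62.4291
r_2 = -9.0965 / 62.4291 = -0.146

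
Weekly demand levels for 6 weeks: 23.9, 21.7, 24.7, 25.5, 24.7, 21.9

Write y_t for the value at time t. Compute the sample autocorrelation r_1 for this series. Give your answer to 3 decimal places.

Mean ȳ = (23.9 + 21.7 + 24.7 + 25.5 + 24.7 + 21.9)/6 = 23.7333
Deviations from mean: 0.1667, -2.0333, 0.9667, 1.7667, 0.9667, -1.8333
Σ(y_t−ȳ)(y_{t+1}−ȳ) = (-0.3389) + (-1.9656) + (1.7078) + (1.7078) + (-1.7722) = -0.6611
Denominator Σ(y_t−ȳ)² = 12.5133
r_1 = -0.6611 / 12.5133 = -0.053

-0.053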